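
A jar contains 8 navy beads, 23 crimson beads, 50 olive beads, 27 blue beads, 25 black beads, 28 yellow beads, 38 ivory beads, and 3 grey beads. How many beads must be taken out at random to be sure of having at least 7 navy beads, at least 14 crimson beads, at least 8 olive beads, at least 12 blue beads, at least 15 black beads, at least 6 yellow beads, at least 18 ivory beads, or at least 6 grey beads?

77

Each of the 8 colors has its own threshold; avoid all of them simultaneously.
The worst case stops just short of every target: 6 navy, 13 crimson, 7 olive, 11 blue, 14 black, 5 yellow, 17 ivory, all 3 grey — 6 + 13 + 7 + 11 + 14 + 5 + 17 + 3 = 76 beads.
One more bead must push some color to its target, so 76 + 1 = 77.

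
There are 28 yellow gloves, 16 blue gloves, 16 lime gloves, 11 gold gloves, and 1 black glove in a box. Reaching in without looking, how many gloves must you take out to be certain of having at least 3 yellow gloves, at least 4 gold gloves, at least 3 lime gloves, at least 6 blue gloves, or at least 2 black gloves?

14

The worst case stops just short of every target: 2 yellow, 5 blue, 2 lime, 3 gold, 1 black — 2 + 5 + 2 + 3 + 1 = 13 gloves.
One more glove must push some color to its target, so 13 + 1 = 14.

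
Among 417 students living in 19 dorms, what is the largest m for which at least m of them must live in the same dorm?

The 417 students fall into 19 dorms.
If each of the 19 dorms held at most 21, the total would be at most 19 × 21 = 399 < 417, a contradiction.
So at least one holds ⌈417/19⌉ = 22.

22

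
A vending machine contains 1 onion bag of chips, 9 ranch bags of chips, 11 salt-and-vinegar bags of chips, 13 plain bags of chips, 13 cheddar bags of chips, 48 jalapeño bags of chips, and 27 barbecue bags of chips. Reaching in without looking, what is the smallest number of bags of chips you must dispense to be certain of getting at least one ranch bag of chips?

To avoid ranch bags of chips as long as possible, exhaust the other 6 flavors first.
The worst case draws every non-ranch bag of chips first: 1 + 11 + 13 + 13 + 48 + 27 = 113.
The next draw is then forced to be ranch, giving 113 + 1 = 114.

114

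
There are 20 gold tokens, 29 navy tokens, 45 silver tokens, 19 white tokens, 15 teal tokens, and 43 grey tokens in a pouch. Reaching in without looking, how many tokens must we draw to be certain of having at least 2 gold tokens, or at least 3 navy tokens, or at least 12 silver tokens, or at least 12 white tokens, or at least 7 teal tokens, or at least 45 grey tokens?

Each of the 6 colors has its own threshold; avoid all of them simultaneously.
The worst case stops just short of every target: 1 gold, 2 navy, 11 silver, 11 white, 6 teal, all 43 grey — 1 + 2 + 11 + 11 + 6 + 43 = 74 tokens.
One more token must push some color to its target, so 74 + 1 = 75.

75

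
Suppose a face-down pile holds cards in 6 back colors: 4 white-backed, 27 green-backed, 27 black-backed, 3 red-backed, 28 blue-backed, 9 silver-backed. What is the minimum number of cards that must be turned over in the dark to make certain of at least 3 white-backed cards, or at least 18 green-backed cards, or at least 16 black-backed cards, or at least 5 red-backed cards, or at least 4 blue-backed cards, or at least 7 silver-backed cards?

47

The worst case stops just short of every target: 2 white-backed, 17 green-backed, 15 black-backed, all 3 red-backed, 3 blue-backed, 6 silver-backed — 2 + 17 + 15 + 3 + 3 + 6 = 46 cards.
One more card must push some back color to its target, so 46 + 1 = 47.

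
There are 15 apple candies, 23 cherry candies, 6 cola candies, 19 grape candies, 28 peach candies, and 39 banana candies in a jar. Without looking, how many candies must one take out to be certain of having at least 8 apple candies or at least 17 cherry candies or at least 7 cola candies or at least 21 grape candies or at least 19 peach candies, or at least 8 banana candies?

74

Each of the 6 flavors has its own threshold; avoid all of them simultaneously.
The worst case stops just short of every target: 7 apple, 16 cherry, 6 cola, all 19 grape, 18 peach, 7 banana — 7 + 16 + 6 + 19 + 18 + 7 = 73 candies.
One more candy must push some flavor to its target, so 73 + 1 = 74.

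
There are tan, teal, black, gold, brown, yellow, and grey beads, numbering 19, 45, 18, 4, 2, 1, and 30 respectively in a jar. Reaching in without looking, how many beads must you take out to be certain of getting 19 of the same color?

In the worst case we take at most 18 of each color, but all 4 gold, all 2 brown, and all 1 yellow (fewer than 18), giving 18 + 18 + 18 + 4 + 2 + 1 + 18 = 79.
One more bead then forces some color to 19, so 79 + 1 = 80.

80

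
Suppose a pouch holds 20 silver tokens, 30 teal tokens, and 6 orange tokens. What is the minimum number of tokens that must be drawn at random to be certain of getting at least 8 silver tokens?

44

To avoid silver tokens as long as possible, exhaust the other 2 colors first.
The worst case draws every non-silver token first: 30 + 6 = 36.
The next 8 draws are then forced to be silver, giving 36 + 8 = 44.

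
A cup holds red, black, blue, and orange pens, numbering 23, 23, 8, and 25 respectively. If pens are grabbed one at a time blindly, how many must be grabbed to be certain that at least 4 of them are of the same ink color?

The worst case takes 3 pens of each ink color without reaching 4 of any: 4 × 3 = 12.
The next pen must bring some ink color to 4, so 12 + 1 = 13.

13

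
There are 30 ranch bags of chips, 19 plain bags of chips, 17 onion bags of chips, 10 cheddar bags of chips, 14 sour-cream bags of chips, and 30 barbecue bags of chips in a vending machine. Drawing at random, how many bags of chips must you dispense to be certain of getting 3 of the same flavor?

13

The worst case takes 2 bags of chips of each flavor without reaching 3 of any: 6 × 2 = 12.
The next bag of chips must bring some flavor to 3, so 12 + 1 = 13.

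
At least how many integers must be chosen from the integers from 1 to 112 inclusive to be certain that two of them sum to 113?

Partition {1, …, 112} into 56 pairs: {1,112}, {2,111}, …, {56,57}.
Choosing 56 integers — say the integers 1 through 56 — takes one from each pair and avoids the property.
Choosing 57 forces two into the same pair by pigeonhole, and those sum to 113. So 57.

57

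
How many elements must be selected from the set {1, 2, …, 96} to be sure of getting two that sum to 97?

Partition {1, …, 96} into 48 pairs: {1,96}, {2,95}, …, {48,49}.
Choosing 48 integers — say the integers 1 through 48 — takes one from each pair and avoids the property.
Choosing 49 forces two into the same pair by pigeonhole, and those sum to 97. So 49.

49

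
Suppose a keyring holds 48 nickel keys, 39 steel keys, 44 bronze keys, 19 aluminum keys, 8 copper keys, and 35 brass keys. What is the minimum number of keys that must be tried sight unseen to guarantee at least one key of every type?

The hardest type to obtain is copper: we could draw every other key first — 193 − 8 = 185 keys — without a single copper one.
The next draw must be copper, so 185 + 1 = 186.

186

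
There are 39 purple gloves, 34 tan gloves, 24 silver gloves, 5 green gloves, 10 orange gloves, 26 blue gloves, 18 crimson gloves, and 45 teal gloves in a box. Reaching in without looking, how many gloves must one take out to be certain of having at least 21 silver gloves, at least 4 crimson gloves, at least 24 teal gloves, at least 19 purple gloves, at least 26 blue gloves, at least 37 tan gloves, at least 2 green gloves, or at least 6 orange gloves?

The worst case stops just short of every target: 18 purple, all 34 tan, 20 silver, 1 green, 5 orange, 25 blue, 3 crimson, 23 teal — 18 + 34 + 20 + 1 + 5 + 25 + 3 + 23 = 129 gloves.
One more glove must push some color to its target, so 129 + 1 = 130.

130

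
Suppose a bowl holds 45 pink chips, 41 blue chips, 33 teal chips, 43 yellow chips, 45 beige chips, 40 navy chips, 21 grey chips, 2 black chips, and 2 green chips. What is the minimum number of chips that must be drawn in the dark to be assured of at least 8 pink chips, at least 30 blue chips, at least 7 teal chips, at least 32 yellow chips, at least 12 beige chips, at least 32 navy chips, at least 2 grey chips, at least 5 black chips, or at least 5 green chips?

121

The worst case stops just short of every target: 7 pink, 29 blue, 6 teal, 31 yellow, 11 beige, 31 navy, 1 grey, all 2 black, all 2 green — 7 + 29 + 6 + 31 + 11 + 31 + 1 + 2 + 2 = 120 chips.
One more chip must push some color to its target, so 120 + 1 = 121.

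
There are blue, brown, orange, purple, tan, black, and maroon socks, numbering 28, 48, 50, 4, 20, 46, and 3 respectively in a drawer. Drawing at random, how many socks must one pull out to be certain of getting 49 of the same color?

198

In the worst case we take at most 48 of each color, but all 28 blue, all 4 purple, all 20 tan, all 46 black, and all 3 maroon (fewer than 48), giving 28 + 48 + 48 + 4 + 20 + 46 + 3 = 197.
One more sock then forces some color to 49, so 197 + 1 = 198.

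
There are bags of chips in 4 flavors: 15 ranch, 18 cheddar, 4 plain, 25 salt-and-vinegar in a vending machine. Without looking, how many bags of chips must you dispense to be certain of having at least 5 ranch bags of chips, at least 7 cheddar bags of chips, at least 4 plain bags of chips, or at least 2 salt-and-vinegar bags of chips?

15

The worst case stops just short of every target: 4 ranch, 6 cheddar, 3 plain, 1 salt-and-vinegar — 4 + 6 + 3 + 1 = 14 bags of chips.
One more bag of chips must push some flavor to its target, so 14 + 1 = 15.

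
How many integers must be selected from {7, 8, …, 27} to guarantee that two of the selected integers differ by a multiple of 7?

Use the pigeonhole principle on residue classes: group the integers by remainder mod 7; there are 7 residue classes, each nonempty in this range.
Choosing one from each class (7 integers) avoids any shared remainder.
One more choice must repeat a class, so two differ by a multiple of 7. Hence 7 + 1 = 8.

8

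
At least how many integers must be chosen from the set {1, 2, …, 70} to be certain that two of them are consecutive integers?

Partition {1, …, 70} into 35 pairs: {1,2}, {3,4}, …, {69,70}.
Choosing 35 integers — say the 35 even numbers 2, 4, …, 70 — takes one from each pair and avoids the property.
Choosing 36 forces two into the same pair by pigeonhole, and those are consecutive. So 36.

36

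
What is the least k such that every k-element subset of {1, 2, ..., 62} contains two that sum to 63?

Partition {1, …, 62} into 31 pairs: {1,62}, {2,61}, …, {31,32}.
Choosing 31 integers — say the integers 1 through 31 — takes one from each pair and avoids the property.
Choosing 32 forces two into the same pair by pigeonhole, and those sum to 63. So 32.

32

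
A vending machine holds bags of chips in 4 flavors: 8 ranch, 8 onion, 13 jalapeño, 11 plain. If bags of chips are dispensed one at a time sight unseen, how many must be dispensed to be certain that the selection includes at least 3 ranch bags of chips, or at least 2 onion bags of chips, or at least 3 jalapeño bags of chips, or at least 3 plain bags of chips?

The worst case stops just short of every target: 2 ranch, 1 onion, 2 jalapeño, 2 plain — 2 + 1 + 2 + 2 = 7 bags of chips.
One more bag of chips must push some flavor to its target, so 7 + 1 = 8.

8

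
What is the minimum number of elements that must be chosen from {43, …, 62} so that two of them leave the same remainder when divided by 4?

Group the integers by remainder mod 4; there are 4 residue classes, each nonempty in this range.
Choosing one from each class (4 integers) avoids any shared remainder.
One more choice must repeat a class, so two differ by a multiple of 4. Hence 4 + 1 = 5.

5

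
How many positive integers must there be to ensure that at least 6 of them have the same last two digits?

There are 100 possible two-digit endings acting as pigeonholes.
With 100 × 5 = 500 positive integers we could place exactly 5 in each, with no class reaching 6.
One more forces some class to hold 6, so 500 + 1 = 501.

501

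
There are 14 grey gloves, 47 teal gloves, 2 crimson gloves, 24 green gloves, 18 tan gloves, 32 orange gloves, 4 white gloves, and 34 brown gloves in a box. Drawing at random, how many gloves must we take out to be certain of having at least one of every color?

174

The hardest color to obtain is crimson: we could draw every other glove first — 175 − 2 = 173 gloves — without a single crimson one.
The next draw must be crimson, so 173 + 1 = 174.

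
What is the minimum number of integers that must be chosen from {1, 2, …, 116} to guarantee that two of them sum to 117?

59

Partition {1, …, 116} into 58 pairs: {1,116}, {2,115}, …, {58,59}.
Choosing 58 integers — say the integers 1 through 58 — takes one from each pair and avoids the property.
Choosing 59 forces two into the same pair by pigeonhole, and those sum to 117. So 59.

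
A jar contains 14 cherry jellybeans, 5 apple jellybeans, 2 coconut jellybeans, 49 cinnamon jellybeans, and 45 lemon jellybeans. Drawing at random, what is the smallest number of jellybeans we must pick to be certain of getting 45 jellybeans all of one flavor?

110

In the worst case we take at most 44 of each flavor, but all 14 cherry, all 5 apple, and all 2 coconut (fewer than 44), giving 14 + 5 + 2 + 44 + 44 = 109.
One more jellybean then forces some flavor to 45, so 109 + 1 = 110.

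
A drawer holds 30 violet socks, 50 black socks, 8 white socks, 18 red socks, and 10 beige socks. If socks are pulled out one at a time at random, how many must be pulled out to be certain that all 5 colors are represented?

109

The hardest color to obtain is white: we could draw every other sock first — 116 − 8 = 108 socks — without a single white one.
The next draw must be white, so 108 + 1 = 109.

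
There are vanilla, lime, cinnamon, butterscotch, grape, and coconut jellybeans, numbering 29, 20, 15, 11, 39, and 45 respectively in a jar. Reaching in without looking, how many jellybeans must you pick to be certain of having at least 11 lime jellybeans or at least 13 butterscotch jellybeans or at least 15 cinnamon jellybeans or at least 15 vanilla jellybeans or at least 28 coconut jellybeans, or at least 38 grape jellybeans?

114

Each of the 6 flavors has its own threshold; avoid all of them simultaneously.
The worst case stops just short of every target: 14 vanilla, 10 lime, 14 cinnamon, all 11 butterscotch, 37 grape, 27 coconut — 14 + 10 + 14 + 11 + 37 + 27 = 113 jellybeans.
One more jellybean must push some flavor to its target, so 113 + 1 = 114.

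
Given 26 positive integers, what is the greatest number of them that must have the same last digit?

There are 10 possible last digits, which serve as the pigeonholes.
If each of the 10 possible last digits held at most 2, the total would be at most 10 × 2 = 20 < 26, a contradiction.
So at least one holds ⌈26/10⌉ = 3.

3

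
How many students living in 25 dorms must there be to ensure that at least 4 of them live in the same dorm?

There are 25 dorms acting as pigeonholes.
With 25 × 3 = 75 students we could place exactly 3 in each, with no class reaching 4.
One more forces some class to hold 4, so 75 + 1 = 76.

76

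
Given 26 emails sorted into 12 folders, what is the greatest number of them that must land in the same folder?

3

The 26 emails fall into 12 folders.
If each of the 12 folders held at most 2, the total would be at most 12 × 2 = 24 < 26, a contradiction.
So at least one holds ⌈26/12⌉ = 3.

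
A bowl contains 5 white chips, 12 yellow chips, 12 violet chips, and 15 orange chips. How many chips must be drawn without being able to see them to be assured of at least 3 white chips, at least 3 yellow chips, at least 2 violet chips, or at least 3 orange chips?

8

The worst case stops just short of every target: 2 white, 2 yellow, 1 violet, 2 orange — 2 + 2 + 1 + 2 = 7 chips.
One more chip must push some color to its target, so 7 + 1 = 8.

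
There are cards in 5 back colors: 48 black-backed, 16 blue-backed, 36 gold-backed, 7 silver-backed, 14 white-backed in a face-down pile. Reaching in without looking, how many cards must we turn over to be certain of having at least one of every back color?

The hardest back color to obtain is silver-backed: we could draw every other card first — 121 − 7 = 114 cards — without a single silver-backed one.
The next draw must be silver-backed, so 114 + 1 = 115.

115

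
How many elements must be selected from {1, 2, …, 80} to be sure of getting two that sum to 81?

41

Partition {1, …, 80} into 40 pairs: {1,80}, {2,79}, …, {40,41}.
Choosing 40 integers — say the integers 1 through 40 — takes one from each pair and avoids the property.
Choosing 41 forces two into the same pair by pigeonhole, and those sum to 81. So 41.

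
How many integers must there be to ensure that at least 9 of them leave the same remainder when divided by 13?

There are 13 residue classes modulo 13 acting as pigeonholes.
With 13 × 8 = 104 integers we could place exactly 8 in each, with no class reaching 9.
One more forces some class to hold 9, so 104 + 1 = 105.

105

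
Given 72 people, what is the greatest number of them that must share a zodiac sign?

6

The 72 people fall into 12 zodiac signs.
If each of the 12 zodiac signs held at most 5, the total would be at most 12 × 5 = 60 < 72, a contradiction.
So at least one holds ⌈72/12⌉ = 6.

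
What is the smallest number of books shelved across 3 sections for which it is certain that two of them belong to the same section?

4

There are 3 sections acting as pigeonholes.
With 3 books we could place one in each, avoiding any repeat.
One more forces some class to hold 2, so 3 + 1 = 4.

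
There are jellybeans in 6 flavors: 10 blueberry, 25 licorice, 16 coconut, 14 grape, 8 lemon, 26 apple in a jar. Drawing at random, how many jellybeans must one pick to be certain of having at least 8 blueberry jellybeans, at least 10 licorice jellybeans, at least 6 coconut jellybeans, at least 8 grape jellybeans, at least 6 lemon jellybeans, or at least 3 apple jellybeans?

The worst case stops just short of every target: 7 blueberry, 9 licorice, 5 coconut, 7 grape, 5 lemon, 2 apple — 7 + 9 + 5 + 7 + 5 + 2 = 35 jellybeans.
One more jellybean must push some flavor to its target, so 35 + 1 = 36.

36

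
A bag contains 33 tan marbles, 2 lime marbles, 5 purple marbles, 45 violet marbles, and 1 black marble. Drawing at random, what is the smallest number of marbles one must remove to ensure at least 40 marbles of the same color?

In the worst case we take at most 39 of each color, but all 33 tan, all 2 lime, all 5 purple, and all 1 black (fewer than 39), giving 33 + 2 + 5 + 39 + 1 = 80.
One more marble then forces some color to 40, so 80 + 1 = 81.

81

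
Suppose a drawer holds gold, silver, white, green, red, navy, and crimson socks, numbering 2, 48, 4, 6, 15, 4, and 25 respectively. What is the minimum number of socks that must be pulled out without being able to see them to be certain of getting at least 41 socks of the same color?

Treat the 7 colors as pigeonholes.
In the worst case we take at most 40 of each color, but all 2 gold, all 4 white, all 6 green, all 15 red, all 4 navy, and all 25 crimson (fewer than 40), giving 2 + 40 + 4 + 6 + 15 + 4 + 25 = 96.
One more sock then forces some color to 41, so 96 + 1 = 97.

97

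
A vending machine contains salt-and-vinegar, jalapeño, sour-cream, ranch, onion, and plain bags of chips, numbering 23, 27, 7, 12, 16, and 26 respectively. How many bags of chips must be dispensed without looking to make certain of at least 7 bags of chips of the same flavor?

37

The worst case takes 6 bags of chips of each flavor without reaching 7 of any: 6 × 6 = 36.
The next bag of chips must bring some flavor to 7, so 36 + 1 = 37.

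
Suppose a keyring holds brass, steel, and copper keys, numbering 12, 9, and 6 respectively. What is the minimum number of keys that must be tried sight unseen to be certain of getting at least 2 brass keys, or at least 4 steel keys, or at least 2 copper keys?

6

The worst case stops just short of every target: 1 brass, 3 steel, 1 copper — 1 + 3 + 1 = 5 keys.
One more key must push some type to its target, so 5 + 1 = 6.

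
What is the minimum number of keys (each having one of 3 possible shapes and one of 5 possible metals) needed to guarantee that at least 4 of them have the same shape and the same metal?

46

There are 3 × 5 = 15 (shape, metal) combinations acting as pigeonholes.
With 15 × 3 = 45 keys we could place exactly 3 in each, with no (shape, metal) pair reaching 4.
One more forces some (shape, metal) pair to hold 4, so 45 + 1 = 46.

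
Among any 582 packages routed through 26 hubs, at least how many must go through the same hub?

The 582 packages fall into 26 hubs.
If each of the 26 hubs held at most 22, the total would be at most 26 × 22 = 572 < 582, a contradiction.
So at least one holds ⌈582/26⌉ = 23.

23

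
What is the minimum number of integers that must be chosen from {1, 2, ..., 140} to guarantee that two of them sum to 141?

71

Partition {1, …, 140} into 70 pairs: {1,140}, {2,139}, …, {70,71}.
Choosing 70 integers — say the integers 1 through 70 — takes one from each pair and avoids the property.
Choosing 71 forces two into the same pair by pigeonhole, and those sum to 141. So 71.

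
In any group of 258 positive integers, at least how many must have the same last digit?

26

If each of the 10 possible last digits held at most 25, the total would be at most 10 × 25 = 250 < 258, a contradiction.
So at least one holds ⌈258/10⌉ = 26.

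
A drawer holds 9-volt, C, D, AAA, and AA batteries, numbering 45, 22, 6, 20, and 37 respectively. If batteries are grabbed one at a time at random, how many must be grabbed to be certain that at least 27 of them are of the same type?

101

In the worst case we take at most 26 of each type, but all 22 C, all 6 D, and all 20 AAA (fewer than 26), giving 26 + 22 + 6 + 20 + 26 = 100.
One more battery then forces some type to 27, so 100 + 1 = 101.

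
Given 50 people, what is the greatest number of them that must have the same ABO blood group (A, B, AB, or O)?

The 50 people fall into 4 ABO blood groups.
If each of the 4 ABO blood groups held at most 12, the total would be at most 4 × 12 = 48 < 50, a contradiction.
So at least one holds ⌈50/4⌉ = 13.

13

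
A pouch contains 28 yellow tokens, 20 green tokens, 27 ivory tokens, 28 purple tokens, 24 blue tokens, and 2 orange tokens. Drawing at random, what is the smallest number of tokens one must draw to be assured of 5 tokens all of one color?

In the worst case we take at most 4 of each color, but all 2 orange (fewer than 4), giving 4 + 4 + 4 + 4 + 4 + 2 = 22.
One more token then forces some color to 5, so 22 + 1 = 23.

23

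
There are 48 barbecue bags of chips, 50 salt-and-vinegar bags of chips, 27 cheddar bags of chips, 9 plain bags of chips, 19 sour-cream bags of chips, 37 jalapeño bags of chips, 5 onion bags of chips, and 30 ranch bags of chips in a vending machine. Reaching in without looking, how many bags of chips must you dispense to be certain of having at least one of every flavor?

The hardest flavor to obtain is onion: we could draw every other bag of chips first — 225 − 5 = 220 bags of chips — without a single onion one.
The next draw must be onion, so 220 + 1 = 221.

221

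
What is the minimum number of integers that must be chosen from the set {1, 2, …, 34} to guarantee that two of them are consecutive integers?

18

Partition {1, …, 34} into 17 pairs: {1,2}, {3,4}, …, {33,34}.
Choosing 17 integers — say the 17 even numbers 2, 4, …, 34 — takes one from each pair and avoids the property.
Choosing 18 forces two into the same pair by pigeonhole, and those are consecutive. So 18.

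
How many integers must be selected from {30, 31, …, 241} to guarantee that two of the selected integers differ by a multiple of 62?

63

Use the pigeonhole principle on residue classes: group the integers by remainder mod 62; there are 62 residue classes, each nonempty in this range.
Choosing one from each class (62 integers) avoids any shared remainder.
One more choice must repeat a class, so two differ by a multiple of 62. Hence 62 + 1 = 63.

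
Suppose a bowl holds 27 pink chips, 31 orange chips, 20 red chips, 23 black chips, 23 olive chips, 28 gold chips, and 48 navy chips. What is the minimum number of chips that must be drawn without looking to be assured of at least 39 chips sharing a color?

Treat the 7 colors as pigeonholes.
In the worst case we take at most 38 of each color, but all 27 pink, all 31 orange, all 20 red, all 23 black, all 23 olive, and all 28 gold (fewer than 38), giving 27 + 31 + 20 + 23 + 23 + 28 + 38 = 190.
One more chip then forces some color to 39, so 190 + 1 = 191.

191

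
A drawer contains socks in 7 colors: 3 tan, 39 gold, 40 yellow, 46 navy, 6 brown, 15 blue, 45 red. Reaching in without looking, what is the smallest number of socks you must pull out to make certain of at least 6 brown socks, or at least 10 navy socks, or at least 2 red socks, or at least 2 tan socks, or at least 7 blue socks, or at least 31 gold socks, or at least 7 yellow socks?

59

Each of the 7 colors has its own threshold; avoid all of them simultaneously.
The worst case stops just short of every target: 1 tan, 30 gold, 6 yellow, 9 navy, 5 brown, 6 blue, 1 red — 1 + 30 + 6 + 9 + 5 + 6 + 1 = 58 socks.
One more sock must push some color to its target, so 58 + 1 = 59.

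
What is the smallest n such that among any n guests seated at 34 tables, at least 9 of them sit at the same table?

273

There are 34 tables acting as pigeonholes.
With 34 × 8 = 272 guests we could place exactly 8 in each, with no class reaching 9.
One more forces some class to hold 9, so 272 + 1 = 273.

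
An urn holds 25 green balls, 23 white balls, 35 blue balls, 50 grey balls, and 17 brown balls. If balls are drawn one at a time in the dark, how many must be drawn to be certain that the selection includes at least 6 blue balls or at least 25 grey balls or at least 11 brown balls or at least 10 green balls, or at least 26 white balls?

The worst case stops just short of every target: 9 green, all 23 white, 5 blue, 24 grey, 10 brown — 9 + 23 + 5 + 24 + 10 = 71 balls.
One more ball must push some color to its target, so 71 + 1 = 72.

72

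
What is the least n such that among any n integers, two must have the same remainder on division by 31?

Two integers differ by a multiple of 31 exactly when they share a remainder mod 31.
There are 31 residue classes mod 31, so 31 integers can all lie in distinct classes.
One more integer must repeat a residue, giving a difference divisible by 31. So n = 31 + 1 = 32.

32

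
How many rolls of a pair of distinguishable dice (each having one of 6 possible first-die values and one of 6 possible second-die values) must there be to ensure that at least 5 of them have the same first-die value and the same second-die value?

There are 6 × 6 = 36 (first-die value, second-die value) combinations acting as pigeonholes.
With 36 × 4 = 144 rolls of a pair of distinguishable dice we could place exactly 4 in each, with no (first-die value, second-die value) pair reaching 5.
One more forces some (first-die value, second-die value) pair to hold 5, so 144 + 1 = 145.

145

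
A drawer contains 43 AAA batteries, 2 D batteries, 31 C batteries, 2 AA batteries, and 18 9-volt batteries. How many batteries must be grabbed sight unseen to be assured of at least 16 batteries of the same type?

50

Treat the 5 types as pigeonholes.
In the worst case we take at most 15 of each type, but all 2 D and all 2 AA (fewer than 15), giving 15 + 2 + 15 + 2 + 15 = 49.
One more battery then forces some type to 16, so 49 + 1 = 50.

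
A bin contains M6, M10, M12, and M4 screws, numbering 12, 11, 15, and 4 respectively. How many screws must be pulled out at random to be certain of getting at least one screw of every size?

The hardest size to obtain is M4: we could draw every other screw first — 42 − 4 = 38 screws — without a single M4 one.
The next draw must be M4, so 38 + 1 = 39.

39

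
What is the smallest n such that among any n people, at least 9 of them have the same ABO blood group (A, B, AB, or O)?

There are 4 ABO blood groups acting as pigeonholes.
With 4 × 8 = 32 people we could place exactly 8 in each, with no class reaching 9.
One more forces some class to hold 9, so 32 + 1 = 33.

33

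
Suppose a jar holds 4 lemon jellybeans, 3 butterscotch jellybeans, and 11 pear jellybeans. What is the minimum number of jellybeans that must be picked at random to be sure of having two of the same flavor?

Treat the 3 flavors as pigeonholes.
The worst case takes 1 jellybean of each flavor without reaching 2 of any: 3 × 1 = 3.
The next jellybean must bring some flavor to 2, so 3 + 1 = 4.

4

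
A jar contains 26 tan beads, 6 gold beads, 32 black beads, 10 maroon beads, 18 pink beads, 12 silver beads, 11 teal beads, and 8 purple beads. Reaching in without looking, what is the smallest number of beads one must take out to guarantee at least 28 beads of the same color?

Treat the 8 colors as pigeonholes.
In the worst case we take at most 27 of each color, but all 26 tan, all 6 gold, all 10 maroon, all 18 pink, all 12 silver, all 11 teal, and all 8 purple (fewer than 27), giving 26 + 6 + 27 + 10 + 18 + 12 + 11 + 8 = 118.
One more bead then forces some color to 28, so 118 + 1 = 119.

119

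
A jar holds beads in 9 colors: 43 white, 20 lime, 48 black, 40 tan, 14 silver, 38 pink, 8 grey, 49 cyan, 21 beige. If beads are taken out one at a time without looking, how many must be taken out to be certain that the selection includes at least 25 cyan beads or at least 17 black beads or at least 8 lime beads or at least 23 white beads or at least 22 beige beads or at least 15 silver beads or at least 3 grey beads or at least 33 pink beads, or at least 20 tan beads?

158

Each of the 9 colors has its own threshold; avoid all of them simultaneously.
The worst case stops just short of every target: 22 white, 7 lime, 16 black, 19 tan, 14 silver, 32 pink, 2 grey, 24 cyan, 21 beige — 22 + 7 + 16 + 19 + 14 + 32 + 2 + 24 + 21 = 157 beads.
One more bead must push some color to its target, so 157 + 1 = 158.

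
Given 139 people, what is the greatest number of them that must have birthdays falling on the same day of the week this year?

There are 7 days of the week, which serve as the pigeonholes.
If each of the 7 days of the week held at most 19, the total would be at most 7 × 19 = 133 < 139, a contradiction.
So at least one holds ⌈139/7⌉ = 20.

20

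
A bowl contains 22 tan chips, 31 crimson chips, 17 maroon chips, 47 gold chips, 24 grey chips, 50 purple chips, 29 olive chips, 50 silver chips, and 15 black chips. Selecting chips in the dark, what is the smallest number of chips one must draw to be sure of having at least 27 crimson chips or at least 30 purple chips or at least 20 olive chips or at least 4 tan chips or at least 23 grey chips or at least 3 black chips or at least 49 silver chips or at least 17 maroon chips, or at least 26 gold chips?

The worst case stops just short of every target: 3 tan, 26 crimson, 16 maroon, 25 gold, 22 grey, 29 purple, 19 olive, 48 silver, 2 black — 3 + 26 + 16 + 25 + 22 + 29 + 19 + 48 + 2 = 190 chips.
One more chip must push some color to its target, so 190 + 1 = 191.

191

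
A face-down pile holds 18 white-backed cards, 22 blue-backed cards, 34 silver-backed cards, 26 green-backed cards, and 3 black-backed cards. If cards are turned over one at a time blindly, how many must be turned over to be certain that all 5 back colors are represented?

101

The hardest back color to obtain is black-backed: we could draw every other card first — 103 − 3 = 100 cards — without a single black-backed one.
The next draw must be black-backed, so 100 + 1 = 101.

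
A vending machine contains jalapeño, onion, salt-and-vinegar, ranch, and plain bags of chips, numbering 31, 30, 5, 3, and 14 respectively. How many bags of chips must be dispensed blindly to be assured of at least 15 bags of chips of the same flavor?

51

In the worst case we take at most 14 of each flavor, but all 5 salt-and-vinegar and all 3 ranch (fewer than 14), giving 14 + 14 + 5 + 3 + 14 = 50.
One more bag of chips then forces some flavor to 15, so 50 + 1 = 51.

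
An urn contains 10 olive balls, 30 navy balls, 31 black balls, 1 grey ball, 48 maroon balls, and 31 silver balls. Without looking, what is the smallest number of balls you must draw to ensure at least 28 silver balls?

148

The worst case draws every non-silver ball first: 10 + 30 + 31 + 1 + 48 = 120.
The next 28 draws are then forced to be silver, giving 120 + 28 = 148.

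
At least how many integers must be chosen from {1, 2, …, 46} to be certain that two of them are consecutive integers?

Partition {1, …, 46} into 23 pairs: {1,2}, {3,4}, …, {45,46}.
Choosing 23 integers — say the 23 even numbers 2, 4, …, 46 — takes one from each pair and avoids the property.
Choosing 24 forces two into the same pair by pigeonhole, and those are consecutive. So 24.

24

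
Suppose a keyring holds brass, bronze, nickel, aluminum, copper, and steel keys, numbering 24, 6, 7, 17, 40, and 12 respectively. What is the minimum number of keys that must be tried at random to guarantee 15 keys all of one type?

68

Treat the 6 types as pigeonholes.
In the worst case we take at most 14 of each type, but all 6 bronze, all 7 nickel, and all 12 steel (fewer than 14), giving 14 + 6 + 7 + 14 + 14 + 12 = 67.
One more key then forces some type to 15, so 67 + 1 = 68.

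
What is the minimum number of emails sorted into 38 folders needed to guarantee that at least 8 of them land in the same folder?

There are 38 folders acting as pigeonholes.
With 38 × 7 = 266 emails we could place exactly 7 in each, with no class reaching 8.
One more forces some class to hold 8, so 266 + 1 = 267.

267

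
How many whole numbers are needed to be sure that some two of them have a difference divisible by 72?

73

Two integers differ by a multiple of 72 exactly when they share a remainder mod 72.
There are 72 residue classes mod 72, so 72 integers can all lie in distinct classes.
One more integer must repeat a residue, giving a difference divisible by 72. So n = 72 + 1 = 73.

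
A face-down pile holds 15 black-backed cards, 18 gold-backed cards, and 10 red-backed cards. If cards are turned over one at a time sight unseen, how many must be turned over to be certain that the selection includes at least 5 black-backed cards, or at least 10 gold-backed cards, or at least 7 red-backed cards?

20

The worst case stops just short of every target: 4 black-backed, 9 gold-backed, 6 red-backed — 4 + 9 + 6 = 19 cards.
One more card must push some back color to its target, so 19 + 1 = 20.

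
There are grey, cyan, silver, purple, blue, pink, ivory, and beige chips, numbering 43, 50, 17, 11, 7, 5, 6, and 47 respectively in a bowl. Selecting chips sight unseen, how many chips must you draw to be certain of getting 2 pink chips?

To avoid pink chips as long as possible, exhaust the other 7 colors first.
The worst case draws every non-pink chip first: 43 + 50 + 17 + 11 + 7 + 6 + 47 = 181.
The next 2 draws are then forced to be pink, giving 181 + 2 = 183.

183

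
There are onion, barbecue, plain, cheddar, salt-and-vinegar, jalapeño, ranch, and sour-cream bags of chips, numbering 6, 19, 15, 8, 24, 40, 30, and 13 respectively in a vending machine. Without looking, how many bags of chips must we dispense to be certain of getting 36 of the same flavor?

Treat the 8 flavors as pigeonholes.
In the worst case we take at most 35 of each flavor, but all 6 onion, all 19 barbecue, all 15 plain, all 8 cheddar, all 24 salt-and-vinegar, all 30 ranch, and all 13 sour-cream (fewer than 35), giving 6 + 19 + 15 + 8 + 24 + 35 + 30 + 13 = 150.
One more bag of chips then forces some flavor to 36, so 150 + 1 = 151.

151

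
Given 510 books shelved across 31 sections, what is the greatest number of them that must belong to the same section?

The 510 books fall into 31 sections.
If each of the 31 sections held at most 16, the total would be at most 31 × 16 = 496 < 510, a contradiction.
So at least one holds ⌈510/31⌉ = 17.

17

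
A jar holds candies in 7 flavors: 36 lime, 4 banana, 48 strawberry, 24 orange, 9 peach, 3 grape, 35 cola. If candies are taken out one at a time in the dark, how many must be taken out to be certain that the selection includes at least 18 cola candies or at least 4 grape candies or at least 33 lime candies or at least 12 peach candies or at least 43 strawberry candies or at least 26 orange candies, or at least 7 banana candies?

Each of the 7 flavors has its own threshold; avoid all of them simultaneously.
The worst case stops just short of every target: 32 lime, all 4 banana, 42 strawberry, all 24 orange, all 9 peach, 3 grape, 17 cola — 32 + 4 + 42 + 24 + 9 + 3 + 17 = 131 candies.
One more candy must push some flavor to its target, so 131 + 1 = 132.

132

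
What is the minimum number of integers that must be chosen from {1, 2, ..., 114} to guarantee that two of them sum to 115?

Partition {1, …, 114} into 57 pairs: {1,114}, {2,113}, …, {57,58}.
Choosing 57 integers — say the integers 1 through 57 — takes one from each pair and avoids the property.
Choosing 58 forces two into the same pair by pigeonhole, and those sum to 115. So 58.

58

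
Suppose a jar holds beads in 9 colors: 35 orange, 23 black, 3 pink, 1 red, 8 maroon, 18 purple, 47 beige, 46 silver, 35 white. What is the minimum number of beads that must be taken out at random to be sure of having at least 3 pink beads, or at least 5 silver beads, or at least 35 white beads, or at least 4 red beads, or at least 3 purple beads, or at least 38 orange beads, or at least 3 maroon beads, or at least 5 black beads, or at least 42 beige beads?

126

Each of the 9 colors has its own threshold; avoid all of them simultaneously.
The worst case stops just short of every target: all 35 orange, 4 black, 2 pink, all 1 red, 2 maroon, 2 purple, 41 beige, 4 silver, 34 white — 35 + 4 + 2 + 1 + 2 + 2 + 41 + 4 + 34 = 125 beads.
One more bead must push some color to its target, so 125 + 1 = 126.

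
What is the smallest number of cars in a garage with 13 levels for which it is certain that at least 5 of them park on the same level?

53

There are 13 levels acting as pigeonholes.
With 13 × 4 = 52 cars we could place exactly 4 in each, with no class reaching 5.
One more forces some class to hold 5, so 52 + 1 = 53.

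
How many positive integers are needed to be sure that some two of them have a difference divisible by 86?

87

Use the pigeonhole principle on residue classes: two integers differ by a multiple of 86 exactly when they share a remainder mod 86.
There are 86 residue classes mod 86, so 86 integers can all lie in distinct classes.
One more integer must repeat a residue, giving a difference divisible by 86. So n = 86 + 1 = 87.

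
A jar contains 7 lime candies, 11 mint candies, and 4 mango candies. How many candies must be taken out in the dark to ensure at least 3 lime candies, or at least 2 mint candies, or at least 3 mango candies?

6

The worst case stops just short of every target: 2 lime, 1 mint, 2 mango — 2 + 1 + 2 = 5 candies.
One more candy must push some flavor to its target, so 5 + 1 = 6.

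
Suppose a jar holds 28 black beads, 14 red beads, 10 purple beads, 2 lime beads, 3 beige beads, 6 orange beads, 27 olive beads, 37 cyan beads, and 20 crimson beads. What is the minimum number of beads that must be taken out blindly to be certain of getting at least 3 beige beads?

147

To avoid beige beads as long as possible, exhaust the other 8 colors first.
The worst case draws every non-beige bead first: 28 + 14 + 10 + 2 + 6 + 27 + 37 + 20 = 144.
The next 3 draws are then forced to be beige, giving 144 + 3 = 147.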